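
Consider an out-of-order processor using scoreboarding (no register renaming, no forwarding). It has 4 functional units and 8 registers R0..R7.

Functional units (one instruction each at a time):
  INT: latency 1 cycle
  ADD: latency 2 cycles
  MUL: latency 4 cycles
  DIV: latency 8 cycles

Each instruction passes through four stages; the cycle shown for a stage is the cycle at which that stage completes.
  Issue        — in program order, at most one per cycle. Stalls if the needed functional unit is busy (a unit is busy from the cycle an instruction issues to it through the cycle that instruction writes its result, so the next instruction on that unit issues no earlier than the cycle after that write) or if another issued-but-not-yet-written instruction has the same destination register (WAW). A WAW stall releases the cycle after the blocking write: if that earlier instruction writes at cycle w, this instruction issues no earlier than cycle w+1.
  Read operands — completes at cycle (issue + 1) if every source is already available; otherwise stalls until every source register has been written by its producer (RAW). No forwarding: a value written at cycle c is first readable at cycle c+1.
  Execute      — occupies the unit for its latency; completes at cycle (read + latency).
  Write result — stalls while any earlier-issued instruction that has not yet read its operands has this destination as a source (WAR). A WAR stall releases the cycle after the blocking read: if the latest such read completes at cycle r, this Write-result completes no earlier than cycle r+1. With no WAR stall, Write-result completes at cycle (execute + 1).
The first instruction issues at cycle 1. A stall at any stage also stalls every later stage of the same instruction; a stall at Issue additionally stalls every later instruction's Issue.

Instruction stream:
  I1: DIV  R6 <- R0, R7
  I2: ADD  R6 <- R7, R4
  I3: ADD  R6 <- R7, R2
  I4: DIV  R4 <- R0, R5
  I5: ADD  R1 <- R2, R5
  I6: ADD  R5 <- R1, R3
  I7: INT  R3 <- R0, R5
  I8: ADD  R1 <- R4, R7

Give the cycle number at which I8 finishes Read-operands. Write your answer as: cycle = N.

cycle = 33

c1: I1→DIV
c2: I1 RO
c10: I1 EX
c11: I1 WR R6
c12: I2→ADD
c13: I2 RO
c15: I2 EX
c16: I2 WR R6
c17: I3→ADD
c18: I3 RO · I4→DIV
c19: I4 RO
c20: I3 EX
c21: I3 WR R6
c22: I5→ADD
c23: I5 RO
c25: I5 EX
c26: I5 WR R1
c27: I4 EX · I6→ADD
c28: I4 WR R4 · I6 RO · I7→INT
c30: I6 EX
c31: I6 WR R5
c32: I7 RO · I8→ADD
c33: I7 EX · I8 RO
c34: I7 WR R3
c35: I8 EX
c36: I8 WR R1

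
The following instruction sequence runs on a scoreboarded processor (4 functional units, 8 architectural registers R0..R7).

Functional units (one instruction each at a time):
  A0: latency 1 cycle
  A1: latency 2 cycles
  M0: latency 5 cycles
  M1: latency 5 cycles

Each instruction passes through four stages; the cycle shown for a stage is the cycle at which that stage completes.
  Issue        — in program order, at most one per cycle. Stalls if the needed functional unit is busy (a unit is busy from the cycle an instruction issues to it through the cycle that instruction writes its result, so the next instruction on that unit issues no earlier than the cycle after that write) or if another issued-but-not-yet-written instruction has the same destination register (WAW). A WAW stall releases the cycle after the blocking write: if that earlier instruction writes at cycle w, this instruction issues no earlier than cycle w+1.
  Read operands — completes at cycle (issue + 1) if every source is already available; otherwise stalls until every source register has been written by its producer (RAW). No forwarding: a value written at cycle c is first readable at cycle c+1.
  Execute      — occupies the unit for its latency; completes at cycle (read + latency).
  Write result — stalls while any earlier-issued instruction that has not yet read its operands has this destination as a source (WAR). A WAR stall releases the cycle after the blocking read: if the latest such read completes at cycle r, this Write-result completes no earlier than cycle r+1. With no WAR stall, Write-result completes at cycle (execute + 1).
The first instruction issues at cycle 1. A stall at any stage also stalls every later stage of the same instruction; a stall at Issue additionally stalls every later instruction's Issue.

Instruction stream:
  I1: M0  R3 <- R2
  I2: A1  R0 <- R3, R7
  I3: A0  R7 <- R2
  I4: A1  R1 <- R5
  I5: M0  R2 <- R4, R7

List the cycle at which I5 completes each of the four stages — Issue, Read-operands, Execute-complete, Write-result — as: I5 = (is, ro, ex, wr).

I5 = (14, 15, 20, 21)

t=1  I1→M0
t=2  I1 RO; I2→A1
t=3  I3→A0
t=4  I3 RO
t=5  I3 EX
t=7  I1 EX
t=8  I1 WR R3
t=9  I2 RO
t=10  I3 WR R7
t=11  I2 EX
t=12  I2 WR R0
t=13  I4→A1
t=14  I4 RO; I5→M0
t=15  I5 RO
t=16  I4 EX
t=17  I4 WR R1
t=20  I5 EX
t=21  I5 WR R2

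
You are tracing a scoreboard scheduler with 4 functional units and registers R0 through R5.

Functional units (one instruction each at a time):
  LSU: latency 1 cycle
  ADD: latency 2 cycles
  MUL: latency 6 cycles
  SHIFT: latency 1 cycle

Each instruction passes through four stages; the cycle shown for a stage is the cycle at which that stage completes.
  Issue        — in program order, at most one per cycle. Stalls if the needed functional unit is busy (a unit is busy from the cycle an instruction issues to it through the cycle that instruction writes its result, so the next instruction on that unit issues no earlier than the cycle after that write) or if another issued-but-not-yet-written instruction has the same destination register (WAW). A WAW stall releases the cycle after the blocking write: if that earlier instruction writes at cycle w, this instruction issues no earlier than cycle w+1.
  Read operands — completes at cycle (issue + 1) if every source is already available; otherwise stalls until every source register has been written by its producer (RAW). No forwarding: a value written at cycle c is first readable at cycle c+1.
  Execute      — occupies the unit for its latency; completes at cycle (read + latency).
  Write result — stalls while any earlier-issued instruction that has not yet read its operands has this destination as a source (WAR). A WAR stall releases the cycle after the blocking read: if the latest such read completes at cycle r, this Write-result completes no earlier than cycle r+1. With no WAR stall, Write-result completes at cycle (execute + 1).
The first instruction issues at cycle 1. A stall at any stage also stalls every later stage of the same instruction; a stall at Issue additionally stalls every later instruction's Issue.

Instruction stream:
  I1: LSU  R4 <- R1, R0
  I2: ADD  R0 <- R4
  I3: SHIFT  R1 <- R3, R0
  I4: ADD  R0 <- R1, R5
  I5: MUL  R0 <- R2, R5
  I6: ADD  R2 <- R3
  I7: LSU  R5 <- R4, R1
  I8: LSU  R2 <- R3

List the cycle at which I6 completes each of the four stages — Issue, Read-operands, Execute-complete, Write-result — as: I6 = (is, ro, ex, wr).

I6 = (17, 18, 20, 21)

I1: IS=1 RO=2 EX=3 WR=4
I2: IS=2 RO=5 EX=7 WR=8  [RAW R4: wait I1 write@4]
I3: IS=3 RO=9 EX=10 WR=11  [RAW R0: wait I2 write@8]
I4: IS=9 RO=12 EX=14 WR=15  [struct: ADD busy until I2 writes@8; RAW R1: wait I3 write@11]
I5: IS=16 RO=17 EX=23 WR=24  [WAW R0: wait I4 write@15]
I6: IS=17 RO=18 EX=20 WR=21
I7: IS=18 RO=19 EX=20 WR=21
I8: IS=22 RO=23 EX=24 WR=25  [struct: LSU busy until I7 writes@21]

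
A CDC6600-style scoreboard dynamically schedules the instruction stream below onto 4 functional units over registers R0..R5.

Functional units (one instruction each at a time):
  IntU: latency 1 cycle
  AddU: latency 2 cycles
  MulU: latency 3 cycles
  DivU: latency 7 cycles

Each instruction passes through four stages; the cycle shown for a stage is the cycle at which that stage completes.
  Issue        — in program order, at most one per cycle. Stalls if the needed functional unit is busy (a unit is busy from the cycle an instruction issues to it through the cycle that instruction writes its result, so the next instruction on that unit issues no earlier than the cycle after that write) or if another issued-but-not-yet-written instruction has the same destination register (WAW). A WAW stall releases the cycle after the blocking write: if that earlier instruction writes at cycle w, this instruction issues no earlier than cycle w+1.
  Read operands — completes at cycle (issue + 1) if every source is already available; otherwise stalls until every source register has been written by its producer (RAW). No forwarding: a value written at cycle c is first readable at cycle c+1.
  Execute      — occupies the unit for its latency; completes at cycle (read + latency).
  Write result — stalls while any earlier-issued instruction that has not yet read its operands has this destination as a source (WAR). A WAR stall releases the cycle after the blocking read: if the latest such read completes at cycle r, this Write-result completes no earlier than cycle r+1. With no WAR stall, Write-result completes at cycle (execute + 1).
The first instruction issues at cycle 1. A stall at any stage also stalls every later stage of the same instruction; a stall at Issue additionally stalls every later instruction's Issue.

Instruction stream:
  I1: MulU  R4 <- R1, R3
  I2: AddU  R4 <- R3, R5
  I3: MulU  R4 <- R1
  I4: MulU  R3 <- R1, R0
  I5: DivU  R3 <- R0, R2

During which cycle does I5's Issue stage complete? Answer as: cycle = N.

cycle = 24

I1  is:1  ro:2  ex:5  wr:6
I2  is:7  ro:8  ex:10  wr:11  — WAW R4: wait I1 write@6
I3  is:12  ro:13  ex:16  wr:17  — WAW R4: wait I2 write@11
I4  is:18  ro:19  ex:22  wr:23  — struct: MulU busy until I3 writes@17
I5  is:24  ro:25  ex:32  wr:33  — WAW R3: wait I4 write@23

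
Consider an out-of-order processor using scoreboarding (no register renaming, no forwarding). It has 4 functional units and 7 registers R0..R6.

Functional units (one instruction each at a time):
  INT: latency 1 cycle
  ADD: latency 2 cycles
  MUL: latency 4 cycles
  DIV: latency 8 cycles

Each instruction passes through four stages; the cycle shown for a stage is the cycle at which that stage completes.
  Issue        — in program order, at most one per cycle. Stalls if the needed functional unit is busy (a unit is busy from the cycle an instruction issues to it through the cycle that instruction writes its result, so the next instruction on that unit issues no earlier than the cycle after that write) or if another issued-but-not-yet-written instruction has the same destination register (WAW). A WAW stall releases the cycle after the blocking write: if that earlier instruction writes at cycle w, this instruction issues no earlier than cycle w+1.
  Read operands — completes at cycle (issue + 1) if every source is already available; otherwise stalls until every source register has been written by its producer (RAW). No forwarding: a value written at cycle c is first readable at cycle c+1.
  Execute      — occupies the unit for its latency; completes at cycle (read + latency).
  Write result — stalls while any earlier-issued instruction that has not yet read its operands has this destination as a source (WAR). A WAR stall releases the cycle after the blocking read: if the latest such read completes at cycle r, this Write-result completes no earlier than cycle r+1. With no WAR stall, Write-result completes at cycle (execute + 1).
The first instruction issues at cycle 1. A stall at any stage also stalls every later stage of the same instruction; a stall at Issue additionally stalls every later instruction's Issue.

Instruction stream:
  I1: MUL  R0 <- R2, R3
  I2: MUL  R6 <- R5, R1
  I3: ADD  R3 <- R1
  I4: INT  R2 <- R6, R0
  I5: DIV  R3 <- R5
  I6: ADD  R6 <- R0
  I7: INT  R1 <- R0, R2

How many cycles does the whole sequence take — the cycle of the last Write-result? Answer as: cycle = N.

[1] I1→MUL
[2] I1 RO
[6] I1 EX
[7] I1 WR R0
[8] I2→MUL
[9] I2 RO · I3→ADD
[10] I3 RO · I4→INT
[12] I3 EX
[13] I2 EX · I3 WR R3
[14] I2 WR R6 · I5→DIV
[15] I4 RO · I5 RO · I6→ADD
[16] I4 EX · I6 RO
[17] I4 WR R2
[18] I6 EX · I7→INT
[19] I6 WR R6 · I7 RO
[20] I7 EX
[21] I7 WR R1
[23] I5 EX
[24] I5 WR R3

cycle = 24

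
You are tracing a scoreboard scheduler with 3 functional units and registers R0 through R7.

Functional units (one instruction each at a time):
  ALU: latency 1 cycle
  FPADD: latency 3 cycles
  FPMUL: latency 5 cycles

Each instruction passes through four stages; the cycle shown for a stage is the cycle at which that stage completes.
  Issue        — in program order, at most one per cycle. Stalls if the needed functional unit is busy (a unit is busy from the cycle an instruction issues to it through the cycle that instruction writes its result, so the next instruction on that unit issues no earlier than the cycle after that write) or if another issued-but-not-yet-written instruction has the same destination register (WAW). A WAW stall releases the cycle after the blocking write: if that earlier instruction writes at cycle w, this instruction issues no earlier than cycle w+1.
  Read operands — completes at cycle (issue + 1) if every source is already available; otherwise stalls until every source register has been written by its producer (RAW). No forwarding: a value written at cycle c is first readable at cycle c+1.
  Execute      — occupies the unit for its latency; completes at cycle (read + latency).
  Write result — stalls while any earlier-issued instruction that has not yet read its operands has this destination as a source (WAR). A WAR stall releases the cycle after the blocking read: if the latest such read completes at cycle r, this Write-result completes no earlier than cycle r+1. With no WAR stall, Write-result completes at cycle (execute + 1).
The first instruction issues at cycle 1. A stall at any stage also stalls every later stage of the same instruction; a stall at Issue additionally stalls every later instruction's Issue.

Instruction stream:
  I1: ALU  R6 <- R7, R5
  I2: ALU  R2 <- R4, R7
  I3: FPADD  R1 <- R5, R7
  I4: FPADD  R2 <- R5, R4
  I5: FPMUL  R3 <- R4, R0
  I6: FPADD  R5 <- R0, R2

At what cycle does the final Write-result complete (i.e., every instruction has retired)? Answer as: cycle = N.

I1  is:1  ro:2  ex:3  wr:4
I2  is:5  ro:6  ex:7  wr:8  — struct: ALU busy until I1 writes@4
I3  is:6  ro:7  ex:10  wr:11
I4  is:12  ro:13  ex:16  wr:17  — struct: FPADD busy until I3 writes@11
I5  is:13  ro:14  ex:19  wr:20
I6  is:18  ro:19  ex:22  wr:23  — struct: FPADD busy until I4 writes@17

cycle = 23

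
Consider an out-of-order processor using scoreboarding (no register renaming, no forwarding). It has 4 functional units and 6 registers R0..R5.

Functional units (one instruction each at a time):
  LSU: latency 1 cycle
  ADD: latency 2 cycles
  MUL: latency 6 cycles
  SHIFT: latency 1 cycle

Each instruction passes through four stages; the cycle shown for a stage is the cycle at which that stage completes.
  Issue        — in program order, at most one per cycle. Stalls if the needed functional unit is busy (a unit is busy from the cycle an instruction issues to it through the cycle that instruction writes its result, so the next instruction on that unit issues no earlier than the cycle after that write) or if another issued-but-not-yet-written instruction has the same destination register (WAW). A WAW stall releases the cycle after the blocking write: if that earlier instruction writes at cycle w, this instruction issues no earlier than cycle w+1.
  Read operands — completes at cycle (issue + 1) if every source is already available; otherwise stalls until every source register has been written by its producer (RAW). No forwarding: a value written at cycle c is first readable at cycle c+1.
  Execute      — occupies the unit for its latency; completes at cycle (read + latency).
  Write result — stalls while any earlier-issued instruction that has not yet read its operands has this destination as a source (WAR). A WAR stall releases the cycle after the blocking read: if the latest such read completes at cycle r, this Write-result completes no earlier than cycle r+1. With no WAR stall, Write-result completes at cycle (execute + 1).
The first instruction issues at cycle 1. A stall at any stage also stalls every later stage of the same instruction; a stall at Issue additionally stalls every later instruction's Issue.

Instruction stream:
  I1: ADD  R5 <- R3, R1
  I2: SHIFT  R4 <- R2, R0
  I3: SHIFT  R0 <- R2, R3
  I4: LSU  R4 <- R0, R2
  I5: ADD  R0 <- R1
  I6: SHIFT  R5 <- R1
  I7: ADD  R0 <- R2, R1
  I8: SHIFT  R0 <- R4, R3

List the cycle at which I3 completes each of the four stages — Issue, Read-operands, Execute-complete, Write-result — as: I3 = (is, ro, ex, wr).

1) issue 1, read 2, done 4, write 5
2) issue 2, read 3, done 4, write 5
3) issue 6, read 7, done 8, write 9  <struct: SHIFT busy until I2 writes@5>
4) issue 7, read 10, done 11, write 12  <RAW R0: wait I3 write@9>
5) issue 10, read 11, done 13, write 14  <WAW R0: wait I3 write@9>
6) issue 11, read 12, done 13, write 14
7) issue 15, read 16, done 18, write 19  <struct: ADD busy until I5 writes@14>
8) issue 20, read 21, done 22, write 23  <WAW R0: wait I7 write@19>

I3 = (6, 7, 8, 9)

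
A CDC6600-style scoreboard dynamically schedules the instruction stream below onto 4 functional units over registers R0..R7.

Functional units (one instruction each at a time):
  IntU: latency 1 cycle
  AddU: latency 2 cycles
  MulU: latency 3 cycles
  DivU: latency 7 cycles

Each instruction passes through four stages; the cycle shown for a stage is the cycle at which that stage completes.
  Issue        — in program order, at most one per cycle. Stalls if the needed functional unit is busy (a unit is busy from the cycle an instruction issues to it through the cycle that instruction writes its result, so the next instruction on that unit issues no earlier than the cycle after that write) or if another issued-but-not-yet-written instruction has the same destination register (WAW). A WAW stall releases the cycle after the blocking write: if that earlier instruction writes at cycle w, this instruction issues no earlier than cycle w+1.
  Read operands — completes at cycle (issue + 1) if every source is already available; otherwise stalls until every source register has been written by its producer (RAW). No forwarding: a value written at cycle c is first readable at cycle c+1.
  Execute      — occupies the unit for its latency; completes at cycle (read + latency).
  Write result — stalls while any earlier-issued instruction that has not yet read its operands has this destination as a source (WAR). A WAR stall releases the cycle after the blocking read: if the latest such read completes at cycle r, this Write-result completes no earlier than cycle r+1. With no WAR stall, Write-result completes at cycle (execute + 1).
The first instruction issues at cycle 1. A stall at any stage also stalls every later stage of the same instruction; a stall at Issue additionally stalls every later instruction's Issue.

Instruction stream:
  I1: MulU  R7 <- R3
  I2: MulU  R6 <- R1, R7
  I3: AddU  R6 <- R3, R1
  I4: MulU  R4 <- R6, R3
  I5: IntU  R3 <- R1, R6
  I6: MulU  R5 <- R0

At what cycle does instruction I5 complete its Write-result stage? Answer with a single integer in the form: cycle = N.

I1  is:1  ro:2  ex:5  wr:6
I2  is:7  ro:8  ex:11  wr:12  — struct: MulU busy until I1 writes@6
I3  is:13  ro:14  ex:16  wr:17  — WAW R6: wait I2 write@12
I4  is:14  ro:18  ex:21  wr:22  — RAW R6: wait I3 write@17
I5  is:15  ro:18  ex:19  wr:20  — RAW R6: wait I3 write@17
I6  is:23  ro:24  ex:27  wr:28  — struct: MulU busy until I4 writes@22

cycle = 20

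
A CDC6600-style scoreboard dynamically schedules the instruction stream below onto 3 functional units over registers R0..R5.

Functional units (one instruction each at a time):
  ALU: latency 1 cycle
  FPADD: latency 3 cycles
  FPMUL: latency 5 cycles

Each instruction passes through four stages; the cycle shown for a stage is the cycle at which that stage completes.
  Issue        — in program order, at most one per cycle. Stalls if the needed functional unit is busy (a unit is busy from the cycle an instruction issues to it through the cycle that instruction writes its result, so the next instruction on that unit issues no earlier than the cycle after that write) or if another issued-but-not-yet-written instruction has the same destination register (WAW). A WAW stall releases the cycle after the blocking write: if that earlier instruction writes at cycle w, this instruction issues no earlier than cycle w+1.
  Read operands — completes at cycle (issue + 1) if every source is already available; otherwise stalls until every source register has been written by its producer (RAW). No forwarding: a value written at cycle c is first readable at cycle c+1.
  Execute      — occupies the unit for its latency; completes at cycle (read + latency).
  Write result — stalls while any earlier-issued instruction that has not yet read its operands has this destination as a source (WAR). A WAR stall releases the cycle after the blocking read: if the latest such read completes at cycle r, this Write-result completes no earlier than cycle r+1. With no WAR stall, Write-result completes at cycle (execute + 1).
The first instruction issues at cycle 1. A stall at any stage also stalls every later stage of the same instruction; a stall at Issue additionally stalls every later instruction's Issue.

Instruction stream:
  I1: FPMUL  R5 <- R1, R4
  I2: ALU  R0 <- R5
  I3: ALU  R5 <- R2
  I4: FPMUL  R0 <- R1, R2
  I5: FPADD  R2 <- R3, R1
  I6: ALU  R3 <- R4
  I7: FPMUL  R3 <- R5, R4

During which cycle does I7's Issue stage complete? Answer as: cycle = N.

t=1  I1→FPMUL
t=2  I1 RO | I2→ALU
t=7  I1 EX
t=8  I1 WR R5
t=9  I2 RO
t=10  I2 EX
t=11  I2 WR R0
t=12  I3→ALU
t=13  I3 RO | I4→FPMUL
t=14  I3 EX | I4 RO | I5→FPADD
t=15  I3 WR R5 | I5 RO
t=16  I6→ALU
t=17  I6 RO
t=18  I5 EX | I6 EX
t=19  I4 EX | I5 WR R2 | I6 WR R3
t=20  I4 WR R0
t=21  I7→FPMUL
t=22  I7 RO
t=27  I7 EX
t=28  I7 WR R3

cycle = 21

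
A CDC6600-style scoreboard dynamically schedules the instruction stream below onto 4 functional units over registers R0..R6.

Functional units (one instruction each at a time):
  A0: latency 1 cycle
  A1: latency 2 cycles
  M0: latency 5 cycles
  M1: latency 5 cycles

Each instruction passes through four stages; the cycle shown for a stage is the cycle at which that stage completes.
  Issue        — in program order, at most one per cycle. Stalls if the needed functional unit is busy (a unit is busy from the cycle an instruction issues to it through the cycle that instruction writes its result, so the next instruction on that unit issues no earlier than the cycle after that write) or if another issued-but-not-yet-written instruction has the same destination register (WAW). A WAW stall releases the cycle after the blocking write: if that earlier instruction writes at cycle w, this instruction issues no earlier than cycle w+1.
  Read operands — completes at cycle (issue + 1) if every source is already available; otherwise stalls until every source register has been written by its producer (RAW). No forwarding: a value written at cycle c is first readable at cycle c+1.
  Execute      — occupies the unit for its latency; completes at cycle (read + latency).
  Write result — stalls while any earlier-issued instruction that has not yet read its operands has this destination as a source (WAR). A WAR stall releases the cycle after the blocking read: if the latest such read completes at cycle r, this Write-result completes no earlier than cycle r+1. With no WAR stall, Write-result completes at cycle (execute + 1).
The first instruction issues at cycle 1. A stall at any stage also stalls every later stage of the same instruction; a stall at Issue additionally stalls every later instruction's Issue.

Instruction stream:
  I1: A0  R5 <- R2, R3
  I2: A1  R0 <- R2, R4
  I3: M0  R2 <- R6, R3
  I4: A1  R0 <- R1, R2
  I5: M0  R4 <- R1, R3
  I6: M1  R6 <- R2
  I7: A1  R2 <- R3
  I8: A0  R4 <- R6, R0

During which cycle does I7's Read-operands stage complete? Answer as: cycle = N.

[I1] 1/2/3/4
[I2] 2/3/5/6
[I3] 3/4/9/10
[I4] 7/11/13/14  (struct: A1 busy until I2 writes@6; RAW R2: wait I3 write@10)
[I5] 11/12/17/18  (struct: M0 busy until I3 writes@10)
[I6] 12/13/18/19
[I7] 15/16/18/19  (struct: A1 busy until I4 writes@14)
[I8] 19/20/21/22  (WAW R4: wait I5 write@18)

cycle = 16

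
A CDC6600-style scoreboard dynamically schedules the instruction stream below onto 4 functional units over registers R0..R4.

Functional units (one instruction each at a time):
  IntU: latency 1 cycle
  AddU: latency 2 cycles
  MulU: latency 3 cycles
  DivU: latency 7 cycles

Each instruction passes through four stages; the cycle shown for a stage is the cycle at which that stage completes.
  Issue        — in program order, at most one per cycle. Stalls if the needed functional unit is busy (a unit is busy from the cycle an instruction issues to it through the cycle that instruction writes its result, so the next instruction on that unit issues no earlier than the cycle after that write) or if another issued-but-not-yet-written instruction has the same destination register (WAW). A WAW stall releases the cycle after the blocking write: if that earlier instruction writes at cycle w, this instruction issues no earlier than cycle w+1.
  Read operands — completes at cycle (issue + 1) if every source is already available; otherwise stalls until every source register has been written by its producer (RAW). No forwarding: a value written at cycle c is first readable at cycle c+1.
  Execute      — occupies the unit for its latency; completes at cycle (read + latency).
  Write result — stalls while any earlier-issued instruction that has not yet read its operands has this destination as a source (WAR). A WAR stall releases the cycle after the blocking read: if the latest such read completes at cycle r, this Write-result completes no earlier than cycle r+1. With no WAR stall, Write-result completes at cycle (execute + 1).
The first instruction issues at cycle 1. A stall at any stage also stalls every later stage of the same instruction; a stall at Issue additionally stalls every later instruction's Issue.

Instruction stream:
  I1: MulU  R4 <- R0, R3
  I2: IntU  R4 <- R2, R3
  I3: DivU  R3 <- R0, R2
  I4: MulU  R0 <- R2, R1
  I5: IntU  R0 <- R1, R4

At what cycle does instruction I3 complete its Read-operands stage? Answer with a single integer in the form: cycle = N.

cycle = 9

I1 -> (1, 2, 5, 6)
I2 -> (7, 8, 9, 10)  // WAW R4: wait I1 write@6
I3 -> (8, 9, 16, 17)
I4 -> (9, 10, 13, 14)
I5 -> (15, 16, 17, 18)  // WAW R0: wait I4 write@14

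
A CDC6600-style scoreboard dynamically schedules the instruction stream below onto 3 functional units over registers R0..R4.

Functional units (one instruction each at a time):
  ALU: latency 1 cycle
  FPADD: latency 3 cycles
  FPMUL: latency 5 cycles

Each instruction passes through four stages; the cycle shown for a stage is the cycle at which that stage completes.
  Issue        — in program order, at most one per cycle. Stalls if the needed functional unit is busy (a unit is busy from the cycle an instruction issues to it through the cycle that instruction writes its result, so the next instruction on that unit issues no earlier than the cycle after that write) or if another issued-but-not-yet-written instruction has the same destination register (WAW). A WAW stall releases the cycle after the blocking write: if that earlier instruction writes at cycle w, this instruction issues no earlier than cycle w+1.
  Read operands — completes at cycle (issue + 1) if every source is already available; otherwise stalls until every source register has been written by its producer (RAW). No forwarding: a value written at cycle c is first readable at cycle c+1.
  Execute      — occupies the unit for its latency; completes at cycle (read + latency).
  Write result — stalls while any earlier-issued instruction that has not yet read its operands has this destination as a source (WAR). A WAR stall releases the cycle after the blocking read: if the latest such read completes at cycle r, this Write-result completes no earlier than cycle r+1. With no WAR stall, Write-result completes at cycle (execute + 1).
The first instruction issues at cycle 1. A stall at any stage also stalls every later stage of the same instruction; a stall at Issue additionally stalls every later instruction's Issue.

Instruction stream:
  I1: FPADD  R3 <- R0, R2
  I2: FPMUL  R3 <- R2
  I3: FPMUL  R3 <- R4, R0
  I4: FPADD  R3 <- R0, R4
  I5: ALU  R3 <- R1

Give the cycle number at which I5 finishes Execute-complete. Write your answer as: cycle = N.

cycle = 31

I1 -> (1, 2, 5, 6)
I2 -> (7, 8, 13, 14)  // WAW R3: wait I1 write@6
I3 -> (15, 16, 21, 22)  // struct: FPMUL busy until I2 writes@14
I4 -> (23, 24, 27, 28)  // WAW R3: wait I3 write@22
I5 -> (29, 30, 31, 32)  // WAW R3: wait I4 write@28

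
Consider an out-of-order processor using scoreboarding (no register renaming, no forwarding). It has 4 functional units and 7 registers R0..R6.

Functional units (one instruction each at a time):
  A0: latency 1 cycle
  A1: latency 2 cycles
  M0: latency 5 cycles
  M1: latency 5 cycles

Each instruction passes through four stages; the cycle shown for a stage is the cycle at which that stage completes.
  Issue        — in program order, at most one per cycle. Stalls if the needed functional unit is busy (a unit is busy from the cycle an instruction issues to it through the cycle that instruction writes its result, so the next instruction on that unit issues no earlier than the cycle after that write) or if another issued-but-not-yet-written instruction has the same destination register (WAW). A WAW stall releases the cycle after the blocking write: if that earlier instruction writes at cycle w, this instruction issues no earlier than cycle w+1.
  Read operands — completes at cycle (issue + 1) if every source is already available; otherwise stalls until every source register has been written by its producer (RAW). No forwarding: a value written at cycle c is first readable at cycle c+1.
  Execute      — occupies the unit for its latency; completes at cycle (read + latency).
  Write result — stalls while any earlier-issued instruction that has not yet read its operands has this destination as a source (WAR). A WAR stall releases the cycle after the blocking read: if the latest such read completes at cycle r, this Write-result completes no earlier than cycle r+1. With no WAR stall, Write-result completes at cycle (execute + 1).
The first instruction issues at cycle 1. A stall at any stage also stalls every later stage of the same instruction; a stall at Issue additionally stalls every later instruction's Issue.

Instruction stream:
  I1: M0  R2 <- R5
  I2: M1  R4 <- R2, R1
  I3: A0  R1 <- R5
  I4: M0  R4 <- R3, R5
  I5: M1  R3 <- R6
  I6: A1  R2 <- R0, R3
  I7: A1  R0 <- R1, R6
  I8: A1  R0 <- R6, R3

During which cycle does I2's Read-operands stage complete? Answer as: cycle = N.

cycle = 9

I1: IS=1 RO=2 EX=7 WR=8
I2: IS=2 RO=9 EX=14 WR=15  [RAW R2: wait I1 write@8]
I3: IS=3 RO=4 EX=5 WR=10  [WAR R1: wait I2 read@9]
I4: IS=16 RO=17 EX=22 WR=23  [WAW R4: wait I2 write@15]
I5: IS=17 RO=18 EX=23 WR=24
I6: IS=18 RO=25 EX=27 WR=28  [RAW R3: wait I5 write@24]
I7: IS=29 RO=30 EX=32 WR=33  [struct: A1 busy until I6 writes@28]
I8: IS=34 RO=35 EX=37 WR=38  [struct: A1 busy until I7 writes@33]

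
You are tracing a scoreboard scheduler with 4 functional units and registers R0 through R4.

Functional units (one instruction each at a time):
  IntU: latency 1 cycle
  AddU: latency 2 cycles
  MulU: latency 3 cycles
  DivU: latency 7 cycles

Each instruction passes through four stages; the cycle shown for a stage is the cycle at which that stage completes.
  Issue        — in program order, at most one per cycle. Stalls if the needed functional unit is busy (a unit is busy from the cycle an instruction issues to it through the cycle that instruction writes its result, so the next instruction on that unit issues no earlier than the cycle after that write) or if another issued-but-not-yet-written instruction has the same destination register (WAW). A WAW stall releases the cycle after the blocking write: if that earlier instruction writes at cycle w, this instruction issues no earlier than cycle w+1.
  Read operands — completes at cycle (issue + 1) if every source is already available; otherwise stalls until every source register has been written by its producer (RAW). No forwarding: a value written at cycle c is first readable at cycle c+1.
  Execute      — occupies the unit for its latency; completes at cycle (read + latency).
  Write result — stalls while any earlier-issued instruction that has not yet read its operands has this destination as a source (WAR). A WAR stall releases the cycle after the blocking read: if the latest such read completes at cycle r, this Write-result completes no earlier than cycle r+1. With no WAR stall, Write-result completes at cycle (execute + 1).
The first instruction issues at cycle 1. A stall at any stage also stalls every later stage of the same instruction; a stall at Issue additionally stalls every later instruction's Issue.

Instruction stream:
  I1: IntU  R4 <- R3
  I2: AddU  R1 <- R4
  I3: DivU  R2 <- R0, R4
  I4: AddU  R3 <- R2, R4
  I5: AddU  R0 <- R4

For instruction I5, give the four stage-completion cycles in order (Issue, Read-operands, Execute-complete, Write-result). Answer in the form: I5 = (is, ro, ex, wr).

I1 -> (1, 2, 3, 4)
I2 -> (2, 5, 7, 8)  // RAW R4: wait I1 write@4
I3 -> (3, 5, 12, 13)  // RAW R4: wait I1 write@4
I4 -> (9, 14, 16, 17)  // struct: AddU busy until I2 writes@8, RAW R2: wait I3 write@13
I5 -> (18, 19, 21, 22)  // struct: AddU busy until I4 writes@17

I5 = (18, 19, 21, 22)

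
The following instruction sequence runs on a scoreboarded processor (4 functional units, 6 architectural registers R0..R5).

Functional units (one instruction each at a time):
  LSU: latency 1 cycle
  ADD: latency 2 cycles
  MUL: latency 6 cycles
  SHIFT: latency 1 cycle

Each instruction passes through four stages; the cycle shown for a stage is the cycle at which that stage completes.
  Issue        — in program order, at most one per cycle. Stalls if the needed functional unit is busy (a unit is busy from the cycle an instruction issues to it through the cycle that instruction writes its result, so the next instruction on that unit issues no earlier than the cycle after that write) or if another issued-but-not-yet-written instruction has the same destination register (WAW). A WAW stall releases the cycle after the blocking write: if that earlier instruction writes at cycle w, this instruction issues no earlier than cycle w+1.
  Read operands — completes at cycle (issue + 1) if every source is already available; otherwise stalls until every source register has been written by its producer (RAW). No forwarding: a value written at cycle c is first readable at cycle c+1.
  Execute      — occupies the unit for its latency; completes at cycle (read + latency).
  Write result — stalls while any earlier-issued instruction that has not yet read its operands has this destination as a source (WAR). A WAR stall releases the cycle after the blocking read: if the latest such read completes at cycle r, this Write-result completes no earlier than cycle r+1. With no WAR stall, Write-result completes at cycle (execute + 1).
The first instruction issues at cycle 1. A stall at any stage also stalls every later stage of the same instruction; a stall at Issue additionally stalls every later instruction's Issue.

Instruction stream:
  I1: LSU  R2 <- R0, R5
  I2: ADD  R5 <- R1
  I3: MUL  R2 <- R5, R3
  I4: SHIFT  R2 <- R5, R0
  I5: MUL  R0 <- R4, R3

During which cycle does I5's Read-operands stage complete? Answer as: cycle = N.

cycle = 17

cycle 1: I1 issues→LSU
cycle 2: I1 reads | I2 issues→ADD
cycle 3: I1 exec-done | I2 reads
cycle 4: I1 writes R2
cycle 5: I2 exec-done | I3 issues→MUL
cycle 6: I2 writes R5
cycle 7: I3 reads
cycle 13: I3 exec-done
cycle 14: I3 writes R2
cycle 15: I4 issues→SHIFT
cycle 16: I4 reads | I5 issues→MUL
cycle 17: I4 exec-done | I5 reads
cycle 18: I4 writes R2
cycle 23: I5 exec-done
cycle 24: I5 writes R0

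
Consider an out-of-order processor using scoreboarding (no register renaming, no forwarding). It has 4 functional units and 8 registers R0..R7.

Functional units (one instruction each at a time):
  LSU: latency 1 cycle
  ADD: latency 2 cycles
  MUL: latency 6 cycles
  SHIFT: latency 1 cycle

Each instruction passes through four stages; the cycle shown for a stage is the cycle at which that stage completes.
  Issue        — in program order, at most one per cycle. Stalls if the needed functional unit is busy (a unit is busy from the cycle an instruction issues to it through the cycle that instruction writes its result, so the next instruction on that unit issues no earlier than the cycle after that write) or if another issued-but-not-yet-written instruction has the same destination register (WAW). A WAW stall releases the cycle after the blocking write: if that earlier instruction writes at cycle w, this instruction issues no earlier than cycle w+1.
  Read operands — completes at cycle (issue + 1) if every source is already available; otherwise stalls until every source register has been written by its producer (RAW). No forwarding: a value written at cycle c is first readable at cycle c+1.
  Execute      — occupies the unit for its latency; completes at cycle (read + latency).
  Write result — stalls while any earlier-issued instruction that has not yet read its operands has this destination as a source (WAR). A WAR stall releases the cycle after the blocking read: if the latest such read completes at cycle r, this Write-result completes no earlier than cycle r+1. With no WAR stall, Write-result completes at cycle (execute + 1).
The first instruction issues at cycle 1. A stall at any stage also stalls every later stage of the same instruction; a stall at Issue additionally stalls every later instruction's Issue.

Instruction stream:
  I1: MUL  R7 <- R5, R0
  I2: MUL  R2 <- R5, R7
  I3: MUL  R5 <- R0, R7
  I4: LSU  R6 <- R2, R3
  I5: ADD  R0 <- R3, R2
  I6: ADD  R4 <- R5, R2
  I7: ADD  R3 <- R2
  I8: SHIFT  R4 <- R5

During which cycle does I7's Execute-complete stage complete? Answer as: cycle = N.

t=1  issue I1 (MUL)
t=2  I1 read-ops
t=8  I1 finished on MUL
t=9  I1→R7
t=10  issue I2 (MUL)
t=11  I2 read-ops
t=17  I2 finished on MUL
t=18  I2→R2
t=19  issue I3 (MUL)
t=20  I3 read-ops; issue I4 (LSU)
t=21  I4 read-ops; issue I5 (ADD)
t=22  I4 finished on LSU; I5 read-ops
t=23  I4→R6
t=24  I5 finished on ADD
t=25  I5→R0
t=26  I3 finished on MUL; issue I6 (ADD)
t=27  I3→R5
t=28  I6 read-ops
t=30  I6 finished on ADD
t=31  I6→R4
t=32  issue I7 (ADD)
t=33  I7 read-ops; issue I8 (SHIFT)
t=34  I8 read-ops
t=35  I7 finished on ADD; I8 finished on SHIFT
t=36  I7→R3; I8→R4

cycle = 35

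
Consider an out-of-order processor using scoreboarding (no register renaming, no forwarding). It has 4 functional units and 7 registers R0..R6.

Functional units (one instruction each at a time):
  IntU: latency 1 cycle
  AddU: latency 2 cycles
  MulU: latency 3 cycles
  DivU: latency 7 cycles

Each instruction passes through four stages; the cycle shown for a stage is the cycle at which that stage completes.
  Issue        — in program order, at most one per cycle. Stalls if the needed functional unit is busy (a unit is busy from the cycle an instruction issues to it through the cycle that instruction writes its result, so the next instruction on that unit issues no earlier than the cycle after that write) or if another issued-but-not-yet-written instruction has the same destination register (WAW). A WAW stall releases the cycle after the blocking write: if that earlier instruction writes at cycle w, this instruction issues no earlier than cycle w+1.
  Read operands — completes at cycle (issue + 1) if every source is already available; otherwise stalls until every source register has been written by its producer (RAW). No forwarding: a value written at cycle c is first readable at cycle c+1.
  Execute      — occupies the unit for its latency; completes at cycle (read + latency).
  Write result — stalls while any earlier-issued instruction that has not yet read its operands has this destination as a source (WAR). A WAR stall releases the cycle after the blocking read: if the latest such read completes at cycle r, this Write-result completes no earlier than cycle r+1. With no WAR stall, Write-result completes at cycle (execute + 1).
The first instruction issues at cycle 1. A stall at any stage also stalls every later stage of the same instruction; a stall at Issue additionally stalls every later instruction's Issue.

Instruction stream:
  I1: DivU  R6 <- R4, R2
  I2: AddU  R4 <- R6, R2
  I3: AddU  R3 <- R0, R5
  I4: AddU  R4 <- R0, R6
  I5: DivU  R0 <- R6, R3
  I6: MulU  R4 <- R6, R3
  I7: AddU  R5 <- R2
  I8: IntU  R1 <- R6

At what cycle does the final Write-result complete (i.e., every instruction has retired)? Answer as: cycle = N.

cycle = 30

I1: IS=1 RO=2 EX=9 WR=10
I2: IS=2 RO=11 EX=13 WR=14  [RAW R6: wait I1 write@10]
I3: IS=15 RO=16 EX=18 WR=19  [struct: AddU busy until I2 writes@14]
I4: IS=20 RO=21 EX=23 WR=24  [struct: AddU busy until I3 writes@19]
I5: IS=21 RO=22 EX=29 WR=30
I6: IS=25 RO=26 EX=29 WR=30  [WAW R4: wait I4 write@24]
I7: IS=26 RO=27 EX=29 WR=30
I8: IS=27 RO=28 EX=29 WR=30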